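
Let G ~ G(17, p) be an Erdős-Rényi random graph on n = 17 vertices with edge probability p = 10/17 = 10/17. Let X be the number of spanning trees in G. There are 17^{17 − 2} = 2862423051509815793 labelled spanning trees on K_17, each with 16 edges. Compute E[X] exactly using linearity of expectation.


K_17 has 17^{17 − 2} = 2862423051509815793 labelled spanning trees.
For each such spanning tree H, let X_H = 1 if all 16 edges of H are present in G. Then P[X_H = 1] = p^{16} = (10/17)^{16} = 10000000000000000/48661191875666868481.
By linearity of expectation: E[X] = Σ_H E[X_H] = 2862423051509815793 · p^{16} = 2862423051509815793 · 10000000000000000/48661191875666868481 = 10000000000000000/17.
Numerically: E[X] ≈ 5.882e+14.

E[X] = 2862423051509815793 · (10/17)^{16} = 10000000000000000/17 ≈ 5.882e+14.


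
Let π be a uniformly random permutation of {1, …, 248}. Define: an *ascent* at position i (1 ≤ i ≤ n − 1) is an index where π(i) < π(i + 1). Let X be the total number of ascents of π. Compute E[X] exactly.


Write X = Σ X_I over i = 1, …, 247, with X_I the indicator of one ascent.
There are 247 indicators.
For each fixed i, the pair (π(i), π(i+1)) is a uniformly random ordered pair of distinct values from {1, …, 248}; by symmetry P[π(i) < π(i+1)] = 1/2.
By linearity: E[X] = 247 · (1/2) = (248 − 1) · (1/2) = 247/2 ≈ 123.500.

E[X] = 247/2 = 123.500.


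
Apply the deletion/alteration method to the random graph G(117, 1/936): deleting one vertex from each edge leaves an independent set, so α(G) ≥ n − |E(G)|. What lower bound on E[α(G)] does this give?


E[|E(G)|] = C(117, 2)·p = 6786 · (1/936) = 29/4.
E[α(G)] ≥ n − E[|E(G)|] = 117 − 29/4 = 439/4.
Numerically: ≈ 109.7500.
(This is only a lower bound; the true E[α(G)] may be larger.)

E[α(G)] ≥ 439/4 ≈ 109.7500.


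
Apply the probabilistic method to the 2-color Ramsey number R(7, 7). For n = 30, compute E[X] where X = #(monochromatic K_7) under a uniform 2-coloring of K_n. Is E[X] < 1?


E[X] = C(30, 7) · 2^{1 − 21} = 2035800 · 2^{−20} = 2035800/1048576.
As a reduced fraction: E[X] = 254475/131072 ≈ 1.941.
Is E[X] < 1? NO.
Since E[X] ≥ 1, the first-moment bound is inconclusive at n = 30; it does NOT by itself certify R(7, 7) > 30.

E[X] = 254475/131072 ≈ 1.941; E[X] ≥ 1; first-moment method inconclusive here.


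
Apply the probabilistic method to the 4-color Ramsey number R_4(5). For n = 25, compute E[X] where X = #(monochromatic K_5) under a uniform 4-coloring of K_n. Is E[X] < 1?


E[X] = C(25, 5) · 4^{1 − 10} = 53130 · 4^{−9} = 53130/262144.
As a reduced fraction: E[X] = 26565/131072 ≈ 0.2026749.
Is E[X] < 1? YES.
Since E[X] < 1, there exists a 4-coloring of K_{25} with no monochromatic K_5; hence R_4(5) > 25.

E[X] = 26565/131072 ≈ 0.2026749; E[X] < 1, so R_4(5) > 25.


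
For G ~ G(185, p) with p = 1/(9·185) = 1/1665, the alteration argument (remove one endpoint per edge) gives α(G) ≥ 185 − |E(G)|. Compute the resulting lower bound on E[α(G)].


E[|E(G)|] = C(185, 2)·p = 17020 · (1/1665) = 92/9.
E[α(G)] ≥ n − E[|E(G)|] = 185 − 92/9 = 1573/9.
Numerically: ≈ 174.7778.
(This is only a lower bound; the true E[α(G)] may be larger.)

E[α(G)] ≥ 1573/9 ≈ 174.7778.


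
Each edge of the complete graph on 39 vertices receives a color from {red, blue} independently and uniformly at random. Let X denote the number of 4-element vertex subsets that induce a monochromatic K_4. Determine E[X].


Let X = Σ_S X_S over the C(39, 4) = 82251 subsets S of size 4, where X_S = 1 if the K_4 on S is monochromatic.
For a fixed S, the K_4 on S has C(4, 2) = 6 edges. P[all 6 edges red] = (1/2)^6, and likewise for blue, so P[monochromatic] = 2·(1/2)^6 = 2^{1 − 6} = 1/32.
Summing: E[X] = C(39, 4) · 2^{1 − 6} = 82251 · 1/32 = 82251/32.
Numerically: E[X] ≈ 2570.3438.

E[X] = C(39,4)·2^(1−C(4,2)) = 82251/32 ≈ 2570.3438.


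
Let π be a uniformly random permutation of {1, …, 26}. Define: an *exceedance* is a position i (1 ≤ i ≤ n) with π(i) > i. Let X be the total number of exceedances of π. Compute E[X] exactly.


Write X = Σ_{i=1}^{26} X_i, where X_i = 1_{π(i) > i}.
For each fixed i, π(i) is uniform over {1, …, 26} (marginal of a uniform permutation), so P[π(i) > i] = (n − i)/n. Summing: Σ_{i=1}^{26} (n − i)/n = (0 + 1 + … + 25)/26 = 26(26 − 1)/(2·26) = (26 − 1)/2.
Hence E[X] = Σ_{i=1}^{26} (26 − i)/26 = 25/2 ≈ 12.500.

E[X] = 25/2 = 12.500.


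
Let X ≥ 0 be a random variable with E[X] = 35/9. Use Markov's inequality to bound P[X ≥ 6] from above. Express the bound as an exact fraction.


μ = E[X] = 35/9, a = 6.
Markov: P[X ≥ 6] ≤ μ/a = (35/9)/6 = 35/54.
Numerically: ≈ 0.6481.
(Since a = 6 > μ = 3.8889, the bound 35/54 is < 1 and informative.)

P[X ≥ 6] ≤ 35/54 ≈ 0.6481.


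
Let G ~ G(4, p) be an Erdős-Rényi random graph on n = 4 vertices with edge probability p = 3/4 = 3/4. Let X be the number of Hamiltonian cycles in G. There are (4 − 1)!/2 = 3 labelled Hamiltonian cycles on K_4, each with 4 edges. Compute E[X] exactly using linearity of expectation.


K_4 has (4 − 1)!/2 = 3 labelled Hamiltonian cycles.
For each such Hamiltonian cycle H, let X_H = 1 if all 4 edges of H are present in G. Then P[X_H = 1] = p^{4} = (3/4)^{4} = 81/256.
Summing the indicators: E[X] = Σ_H E[X_H] = 3 · p^{4} = 3 · 81/256 = 243/256.
Numerically: E[X] ≈ 0.9492.

E[X] = 3 · (3/4)^{4} = 243/256 ≈ 0.9492.


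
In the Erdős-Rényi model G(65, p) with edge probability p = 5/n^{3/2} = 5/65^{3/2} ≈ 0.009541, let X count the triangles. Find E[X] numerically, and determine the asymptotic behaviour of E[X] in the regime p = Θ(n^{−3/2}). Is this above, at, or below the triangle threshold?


Number of potential triangles: C(65, 3) = 43680.
Each occurs with probability p³ ≈ (0.009541)³ ≈ 8.685602e-07.
By linearity: E[X] = C(65, 3)·p³ ≈ 43680 · 8.685602e-07 ≈ 0.0379.
Since α = 3/2 > 1, p = c/n^{3/2} = o(1/n) is below the triangle threshold p ~ 1/n. Asymptotically E[X] ~ (c³/6)·n^{3(1−α)} = (5³/6)·n^{-1.5} → 0, so by Markov's inequality G has no triangles w.h.p.

E[X] ≈ 0.0379; in regime p = Θ(1/n^{3/2}) E[X] tends to 0 (below the triangle threshold p ~ 1/n).


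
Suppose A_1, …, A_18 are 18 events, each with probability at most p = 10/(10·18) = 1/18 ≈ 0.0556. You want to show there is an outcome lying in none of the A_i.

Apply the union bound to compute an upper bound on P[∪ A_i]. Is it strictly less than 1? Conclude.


Union bound: P[∪_{i=1}^{18} A_i] ≤ Σ_i P[A_i] ≤ 18·p = 18·(1/18) = 1.
Numerically: 1 ≈ 1.0000.
Is 1 < 1? NO.
Since the bound 1 is ≥ 1, the union bound is uninformative here; it does NOT by itself certify existence.

18·p = 1 ≈ 1.0000; existence NOT certified by the union bound.


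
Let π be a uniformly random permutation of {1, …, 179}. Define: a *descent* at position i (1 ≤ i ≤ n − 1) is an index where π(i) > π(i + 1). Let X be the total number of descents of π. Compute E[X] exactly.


Write X = Σ X_I over i = 1, …, 178, with X_I the indicator of one descent.
There are 178 indicators.
For each fixed i, the pair (π(i), π(i+1)) is a uniformly random ordered pair of distinct values from {1, …, 179}; by symmetry P[π(i) > π(i+1)] = 1/2.
By linearity: E[X] = 178 · (1/2) = (179 − 1) · (1/2) = 89 ≈ 89.0000.

E[X] = 89 = 89.0000.


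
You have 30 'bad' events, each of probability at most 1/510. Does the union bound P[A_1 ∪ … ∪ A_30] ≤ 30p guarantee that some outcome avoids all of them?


Union bound: P[∪_{i=1}^{30} A_i] ≤ Σ_i P[A_i] ≤ 30·p = 30·(1/510) = 1/17.
Numerically: 1/17 ≈ 0.0588.
Is 1/17 < 1? YES.
Since P[∪ A_i] ≤ 1/17 < 1, the complement has P[∩ A_i^c] ≥ 1 − 1/17 = 16/17 > 0, so some outcome avoids every A_i.

30·p = 1/17 ≈ 0.0588; existence CERTIFIED by the union bound.


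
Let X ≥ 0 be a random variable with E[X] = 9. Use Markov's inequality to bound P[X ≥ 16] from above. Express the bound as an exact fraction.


μ = E[X] = 9, a = 16.
Markov: P[X ≥ 16] ≤ μ/a = (9)/16 = 9/16.
Numerically: ≈ 0.562500.
(Since a = 16 > μ = 9.000000, the bound 9/16 is < 1 and informative.)

P[X ≥ 16] ≤ 9/16 ≈ 0.562500.


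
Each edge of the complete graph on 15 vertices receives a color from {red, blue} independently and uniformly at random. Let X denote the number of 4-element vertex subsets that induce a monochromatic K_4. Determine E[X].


Let X = Σ_S X_S over the C(15, 4) = 1365 subsets S of size 4, where X_S = 1 if the K_4 on S is monochromatic.
For a fixed S, the K_4 on S has C(4, 2) = 6 edges. P[all 6 edges red] = (1/2)^6, and likewise for blue, so P[monochromatic] = 2·(1/2)^6 = 2^{1 − 6} = 1/32.
By linearity of expectation: E[X] = C(15, 4) · 2^{1 − 6} = 1365 · 1/32 = 1365/32.
Numerically: E[X] ≈ 42.65625.

E[X] = C(15,4)·2^(1−C(4,2)) = 1365/32 ≈ 42.65625.


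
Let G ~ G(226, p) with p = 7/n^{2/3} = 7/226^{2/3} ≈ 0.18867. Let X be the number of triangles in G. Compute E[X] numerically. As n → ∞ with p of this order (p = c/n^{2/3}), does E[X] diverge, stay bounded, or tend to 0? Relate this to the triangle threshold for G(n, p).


Number of potential triangles: C(226, 3) = 1898400.
Each occurs with probability p³ ≈ (0.18867)³ ≈ 6.7154828e-03.
By linearity: E[X] = C(226, 3)·p³ ≈ 1898400 · 6.7154828e-03 ≈ 12748.67257.
Since α = 2/3 < 1, p = c/n^{2/3} ≫ 1/n is above the triangle threshold p ~ 1/n. Asymptotically E[X] ~ (c³/6)·n^{3(1−α)} = (7³/6)·n^{1} → ∞; triangles are abundant w.h.p.

E[X] ≈ 12748.67257; in regime p = Θ(1/n^{2/3}) E[X] diverges (above the triangle threshold p ~ 1/n).


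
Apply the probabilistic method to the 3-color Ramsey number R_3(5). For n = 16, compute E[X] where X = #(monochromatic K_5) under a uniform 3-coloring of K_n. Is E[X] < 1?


E[X] = C(16, 5) · 3^{1 − 10} = 4368 · 3^{−9} = 4368/19683.
As a reduced fraction: E[X] = 1456/6561 ≈ 0.22192.
Is E[X] < 1? YES.
Since E[X] < 1, there exists a 3-coloring of K_{16} with no monochromatic K_5; hence R_3(5) > 16.

E[X] = 1456/6561 ≈ 0.22192; E[X] < 1, so R_3(5) > 16.


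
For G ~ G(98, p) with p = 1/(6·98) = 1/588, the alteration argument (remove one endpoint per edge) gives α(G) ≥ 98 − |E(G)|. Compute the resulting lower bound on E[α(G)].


E[|E(G)|] = C(98, 2)·p = 4753 · (1/588) = 97/12.
E[α(G)] ≥ n − E[|E(G)|] = 98 − 97/12 = 1079/12.
Numerically: ≈ 89.917.
(This is only a lower bound; the true E[α(G)] may be larger.)

E[α(G)] ≥ 1079/12 ≈ 89.917.


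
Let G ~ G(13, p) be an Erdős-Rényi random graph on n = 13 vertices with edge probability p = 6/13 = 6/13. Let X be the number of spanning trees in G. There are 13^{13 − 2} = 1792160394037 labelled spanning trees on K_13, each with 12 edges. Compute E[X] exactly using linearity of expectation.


K_13 has 13^{13 − 2} = 1792160394037 labelled spanning trees.
For each such spanning tree H, let X_H = 1 if all 12 edges of H are present in G. Then P[X_H = 1] = p^{12} = (6/13)^{12} = 2176782336/23298085122481.
By linearity: E[X] = Σ_H E[X_H] = 1792160394037 · p^{12} = 1792160394037 · 2176782336/23298085122481 = 2176782336/13.
Numerically: E[X] ≈ 1.6744e+08.

E[X] = 1792160394037 · (6/13)^{12} = 2176782336/13 ≈ 1.6744e+08.


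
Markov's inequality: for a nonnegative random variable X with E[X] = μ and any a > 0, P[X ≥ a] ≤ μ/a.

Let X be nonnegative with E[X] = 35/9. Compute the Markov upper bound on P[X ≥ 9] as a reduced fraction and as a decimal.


μ = E[X] = 35/9, a = 9.
Markov: P[X ≥ 9] ≤ μ/a = (35/9)/9 = 35/81.
Numerically: ≈ 0.4321.
(Since a = 9 > μ = 3.8889, the bound 35/81 is < 1 and informative.)

P[X ≥ 9] ≤ 35/81 ≈ 0.4321.


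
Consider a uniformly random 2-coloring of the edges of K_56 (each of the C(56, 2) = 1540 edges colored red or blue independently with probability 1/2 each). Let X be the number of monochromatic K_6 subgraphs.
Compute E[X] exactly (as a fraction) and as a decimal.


Let X = Σ_S X_S over the C(56, 6) = 32468436 subsets S of size 6, where X_S = 1 if the K_6 on S is monochromatic.
For a fixed S, the K_6 on S has C(6, 2) = 15 edges. P[all 15 edges red] = (1/2)^15, and likewise for blue, so P[monochromatic] = 2·(1/2)^15 = 2^{1 − 15} = 1/16384.
By linearity: E[X] = C(56, 6) · 2^{1 − 15} = 32468436 · 1/16384 = 8117109/4096.
Numerically: E[X] ≈ 1981.7161.

E[X] = C(56,6)·2^(1−C(6,2)) = 8117109/4096 ≈ 1981.7161.


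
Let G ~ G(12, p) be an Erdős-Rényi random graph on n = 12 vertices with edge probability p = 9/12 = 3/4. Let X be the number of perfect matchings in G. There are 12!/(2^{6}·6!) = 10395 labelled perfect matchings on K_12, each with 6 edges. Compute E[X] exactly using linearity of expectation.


K_12 has 12!/(2^{6}·6!) = 10395 labelled perfect matchings.
For each such perfect matching H, let X_H = 1 if all 6 edges of H are present in G. Then P[X_H = 1] = p^{6} = (3/4)^{6} = 729/4096.
By linearity: E[X] = Σ_H E[X_H] = 10395 · p^{6} = 10395 · 729/4096 = 7577955/4096.
Numerically: E[X] ≈ 1850.

E[X] = 10395 · (3/4)^{6} = 7577955/4096 ≈ 1850.


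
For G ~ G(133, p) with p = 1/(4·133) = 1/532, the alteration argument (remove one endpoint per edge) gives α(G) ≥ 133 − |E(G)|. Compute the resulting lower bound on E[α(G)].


E[|E(G)|] = C(133, 2)·p = 8778 · (1/532) = 33/2.
E[α(G)] ≥ n − E[|E(G)|] = 133 − 33/2 = 233/2.
Numerically: ≈ 116.5000.
(This is only a lower bound; the true E[α(G)] may be larger.)

E[α(G)] ≥ 233/2 ≈ 116.5000.


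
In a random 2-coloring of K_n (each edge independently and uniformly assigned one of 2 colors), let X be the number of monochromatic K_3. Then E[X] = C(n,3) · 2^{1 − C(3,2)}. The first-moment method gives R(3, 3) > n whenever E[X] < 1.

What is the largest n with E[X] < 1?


We need C(n, 3) · 2^{1 − 3} < 1, i.e. C(n, 3) < 2^{3 − 1} = 4.
Check values of n near the boundary:
  n = 3: C(3, 3) = 1; 1 < 4? YES
  n = 4: C(4, 3) = 4; 4 < 4? NO
The largest n with C(n, 3) < 4 is n = 3 (where E[X] = 1/4 ≈ 0.250). Hence R(3, 3) > 3, i.e. R(3, 3) ≥ 4.

Largest n = 3; hence R(3, 3) > 3.


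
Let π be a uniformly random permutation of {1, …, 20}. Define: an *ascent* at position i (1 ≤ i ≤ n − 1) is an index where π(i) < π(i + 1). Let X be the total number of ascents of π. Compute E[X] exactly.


Write X = Σ X_I over i = 1, …, 19, with X_I the indicator of one ascent.
There are 19 indicators.
For each fixed i, the pair (π(i), π(i+1)) is a uniformly random ordered pair of distinct values from {1, …, 20}; by symmetry P[π(i) < π(i+1)] = 1/2.
By linearity: E[X] = 19 · (1/2) = (20 − 1) · (1/2) = 19/2 ≈ 9.500000.

E[X] = 19/2 = 9.500000.


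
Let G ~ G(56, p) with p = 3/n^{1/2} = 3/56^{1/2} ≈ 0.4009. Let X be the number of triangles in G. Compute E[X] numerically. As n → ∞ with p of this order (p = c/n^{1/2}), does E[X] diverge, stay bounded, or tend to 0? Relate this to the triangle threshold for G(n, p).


Number of potential triangles: C(56, 3) = 27720.
Each occurs with probability p³ ≈ (0.4009)³ ≈ 6.442905e-02.
By linearity: E[X] = C(56, 3)·p³ ≈ 27720 · 6.442905e-02 ≈ 1785.9732.
Since α = 1/2 < 1, p = c/n^{1/2} ≫ 1/n is above the triangle threshold p ~ 1/n. Asymptotically E[X] ~ (c³/6)·n^{3(1−α)} = (3³/6)·n^{1.5} → ∞; triangles are abundant w.h.p.

E[X] ≈ 1785.9732; in regime p = Θ(1/n^{1/2}) E[X] diverges (above the triangle threshold p ~ 1/n).


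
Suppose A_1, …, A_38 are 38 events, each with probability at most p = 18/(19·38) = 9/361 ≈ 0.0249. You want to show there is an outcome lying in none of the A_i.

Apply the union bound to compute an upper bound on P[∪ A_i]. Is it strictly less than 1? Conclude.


Union bound: P[∪_{i=1}^{38} A_i] ≤ Σ_i P[A_i] ≤ 38·p = 38·(9/361) = 18/19.
Numerically: 18/19 ≈ 0.9474.
Is 18/19 < 1? YES.
Since P[∪ A_i] ≤ 18/19 < 1, the complement has P[∩ A_i^c] ≥ 1 − 18/19 = 1/19 > 0, so some outcome avoids every A_i.

38·p = 18/19 ≈ 0.9474; existence CERTIFIED by the union bound.


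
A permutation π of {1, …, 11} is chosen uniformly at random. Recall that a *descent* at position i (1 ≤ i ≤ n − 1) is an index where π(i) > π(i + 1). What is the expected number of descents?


Write X = Σ X_I over i = 1, …, 10, with X_I the indicator of one descent.
There are 10 indicators.
For each fixed i, the pair (π(i), π(i+1)) is a uniformly random ordered pair of distinct values from {1, …, 11}; by symmetry P[π(i) > π(i+1)] = 1/2.
By linearity: E[X] = 10 · (1/2) = (11 − 1) · (1/2) = 5 ≈ 5.00000.

E[X] = 5 = 5.00000.


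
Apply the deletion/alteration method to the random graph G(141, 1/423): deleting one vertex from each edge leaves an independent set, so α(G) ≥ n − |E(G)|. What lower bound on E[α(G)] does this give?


E[|E(G)|] = C(141, 2)·p = 9870 · (1/423) = 70/3.
E[α(G)] ≥ n − E[|E(G)|] = 141 − 70/3 = 353/3.
Numerically: ≈ 117.667.
(This is only a lower bound; the true E[α(G)] may be larger.)

E[α(G)] ≥ 353/3 ≈ 117.667.


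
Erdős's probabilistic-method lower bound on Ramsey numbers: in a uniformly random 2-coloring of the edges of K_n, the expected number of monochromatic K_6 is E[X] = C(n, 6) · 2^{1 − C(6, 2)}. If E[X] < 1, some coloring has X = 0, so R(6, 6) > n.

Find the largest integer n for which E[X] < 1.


We need C(n, 6) · 2^{1 − 15} < 1, i.e. C(n, 6) < 2^{15 − 1} = 16384.
Check values of n near the boundary:
  n = 16: C(16, 6) = 8008; 8008 < 16384? YES
  n = 17: C(17, 6) = 12376; 12376 < 16384? YES
  n = 18: C(18, 6) = 18564; 18564 < 16384? NO
  n = 19: C(19, 6) = 27132; 27132 < 16384? NO
The largest n with C(n, 6) < 16384 is n = 17 (where E[X] = 1547/2048 ≈ 0.755371). Hence R(6, 6) > 17, i.e. R(6, 6) ≥ 18.

Largest n = 17; hence R(6, 6) > 17.


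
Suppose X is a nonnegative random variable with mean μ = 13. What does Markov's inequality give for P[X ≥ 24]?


μ = E[X] = 13, a = 24.
Markov: P[X ≥ 24] ≤ μ/a = (13)/24 = 13/24.
Numerically: ≈ 0.542.
(Since a = 24 > μ = 13.000, the bound 13/24 is < 1 and informative.)

P[X ≥ 24] ≤ 13/24 ≈ 0.542.


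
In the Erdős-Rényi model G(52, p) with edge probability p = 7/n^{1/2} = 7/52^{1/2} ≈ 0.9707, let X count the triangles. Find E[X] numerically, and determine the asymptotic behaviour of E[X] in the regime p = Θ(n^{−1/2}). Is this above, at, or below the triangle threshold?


Number of potential triangles: C(52, 3) = 22100.
Each occurs with probability p³ ≈ (0.9707)³ ≈ 9.147220e-01.
By linearity: E[X] = C(52, 3)·p³ ≈ 22100 · 9.147220e-01 ≈ 20215.3553.
Since α = 1/2 < 1, p = c/n^{1/2} ≫ 1/n is above the triangle threshold p ~ 1/n. Asymptotically E[X] ~ (c³/6)·n^{3(1−α)} = (7³/6)·n^{1.5} → ∞; triangles are abundant w.h.p.

E[X] ≈ 20215.3553; in regime p = Θ(1/n^{1/2}) E[X] diverges (above the triangle threshold p ~ 1/n).


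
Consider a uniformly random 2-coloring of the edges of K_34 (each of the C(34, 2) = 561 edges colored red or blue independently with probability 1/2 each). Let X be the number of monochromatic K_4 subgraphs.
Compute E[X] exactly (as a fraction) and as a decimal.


Let X = Σ_S X_S over the C(34, 4) = 46376 subsets S of size 4, where X_S = 1 if the K_4 on S is monochromatic.
For a fixed S, the K_4 on S has C(4, 2) = 6 edges. P[all 6 edges red] = (1/2)^6, and likewise for blue, so P[monochromatic] = 2·(1/2)^6 = 2^{1 − 6} = 1/32.
By linearity: E[X] = C(34, 4) · 2^{1 − 6} = 46376 · 1/32 = 5797/4.
Numerically: E[X] ≈ 1449.250000.

E[X] = C(34,4)·2^(1−C(4,2)) = 5797/4 ≈ 1449.250000.


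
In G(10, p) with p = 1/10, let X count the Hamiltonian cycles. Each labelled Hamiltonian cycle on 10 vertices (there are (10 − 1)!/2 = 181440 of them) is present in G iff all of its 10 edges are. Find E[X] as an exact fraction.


K_10 has (10 − 1)!/2 = 181440 labelled Hamiltonian cycles.
For each such Hamiltonian cycle H, let X_H = 1 if all 10 edges of H are present in G. Then P[X_H = 1] = p^{10} = (1/10)^{10} = 1/10000000000.
By linearity: E[X] = Σ_H E[X_H] = 181440 · p^{10} = 181440 · 1/10000000000 = 567/31250000.
Numerically: E[X] ≈ 1.81e-05.

E[X] = 181440 · (1/10)^{10} = 567/31250000 ≈ 1.81e-05.


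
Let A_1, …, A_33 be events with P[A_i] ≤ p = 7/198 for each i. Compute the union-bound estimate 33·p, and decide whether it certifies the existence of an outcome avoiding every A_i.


Union bound: P[∪_{i=1}^{33} A_i] ≤ Σ_i P[A_i] ≤ 33·p = 33·(7/198) = 7/6.
Numerically: 7/6 ≈ 1.1666667.
Is 7/6 < 1? NO.
Since the bound 7/6 is ≥ 1, the union bound is uninformative here; it does NOT by itself certify existence.

33·p = 7/6 ≈ 1.1666667; existence NOT certified by the union bound.


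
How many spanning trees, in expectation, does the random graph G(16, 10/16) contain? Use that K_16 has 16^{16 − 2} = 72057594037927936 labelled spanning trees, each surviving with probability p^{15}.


K_16 has 16^{16 − 2} = 72057594037927936 labelled spanning trees.
For each such spanning tree H, let X_H = 1 if all 15 edges of H are present in G. Then P[X_H = 1] = p^{15} = (5/8)^{15} = 30517578125/35184372088832.
Summing the indicators: E[X] = Σ_H E[X_H] = 72057594037927936 · p^{15} = 72057594037927936 · 30517578125/35184372088832 = 62500000000000.
Numerically: E[X] ≈ 6.25e+13.

E[X] = 72057594037927936 · (5/8)^{15} = 62500000000000 ≈ 6.25e+13.


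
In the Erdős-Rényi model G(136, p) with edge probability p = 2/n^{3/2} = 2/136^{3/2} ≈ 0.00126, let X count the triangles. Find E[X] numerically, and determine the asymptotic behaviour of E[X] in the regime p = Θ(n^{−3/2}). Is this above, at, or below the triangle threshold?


Number of potential triangles: C(136, 3) = 410040.
Each occurs with probability p³ ≈ (0.00126)³ ≈ 2.00523e-09.
By linearity: E[X] = C(136, 3)·p³ ≈ 410040 · 2.00523e-09 ≈ 0.001.
Since α = 3/2 > 1, p = c/n^{3/2} = o(1/n) is below the triangle threshold p ~ 1/n. Asymptotically E[X] ~ (c³/6)·n^{3(1−α)} = (2³/6)·n^{-1.5} → 0, so by Markov's inequality G has no triangles w.h.p.

E[X] ≈ 0.001; in regime p = Θ(1/n^{3/2}) E[X] tends to 0 (below the triangle threshold p ~ 1/n).


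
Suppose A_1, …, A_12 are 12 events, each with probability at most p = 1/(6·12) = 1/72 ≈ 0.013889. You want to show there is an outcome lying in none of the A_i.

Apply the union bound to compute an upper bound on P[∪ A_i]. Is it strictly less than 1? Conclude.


Union bound: P[∪_{i=1}^{12} A_i] ≤ Σ_i P[A_i] ≤ 12·p = 12·(1/72) = 1/6.
Numerically: 1/6 ≈ 0.166667.
Is 1/6 < 1? YES.
Since P[∪ A_i] ≤ 1/6 < 1, the complement has P[∩ A_i^c] ≥ 1 − 1/6 = 5/6 > 0, so some outcome avoids every A_i.

12·p = 1/6 ≈ 0.166667; existence CERTIFIED by the union bound.


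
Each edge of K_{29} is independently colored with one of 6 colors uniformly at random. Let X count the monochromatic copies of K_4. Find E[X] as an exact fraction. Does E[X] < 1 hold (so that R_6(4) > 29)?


E[X] = C(29, 4) · 6^{1 − 6} = 23751 · 6^{−5} = 23751/7776.
As a reduced fraction: E[X] = 2639/864 ≈ 3.054.
Is E[X] < 1? NO.
Since E[X] ≥ 1, the first-moment bound is inconclusive at n = 29; it does NOT by itself certify R_6(4) > 29.

E[X] = 2639/864 ≈ 3.054; E[X] ≥ 1; first-moment method inconclusive here.


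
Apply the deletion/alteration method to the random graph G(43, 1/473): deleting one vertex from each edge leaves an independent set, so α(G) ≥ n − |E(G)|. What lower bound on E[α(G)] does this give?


E[|E(G)|] = C(43, 2)·p = 903 · (1/473) = 21/11.
E[α(G)] ≥ n − E[|E(G)|] = 43 − 21/11 = 452/11.
Numerically: ≈ 41.09091.
(This is only a lower bound; the true E[α(G)] may be larger.)

E[α(G)] ≥ 452/11 ≈ 41.09091.


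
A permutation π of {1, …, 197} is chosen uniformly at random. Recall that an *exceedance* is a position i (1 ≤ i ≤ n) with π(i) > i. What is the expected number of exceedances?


Write X = Σ_{i=1}^{197} X_i, where X_i = 1_{π(i) > i}.
For each fixed i, π(i) is uniform over {1, …, 197} (marginal of a uniform permutation), so P[π(i) > i] = (n − i)/n. Summing: Σ_{i=1}^{197} (n − i)/n = (0 + 1 + … + 196)/197 = 197(197 − 1)/(2·197) = (197 − 1)/2.
Hence E[X] = Σ_{i=1}^{197} (197 − i)/197 = 98 ≈ 98.0000.

E[X] = 98 = 98.0000.


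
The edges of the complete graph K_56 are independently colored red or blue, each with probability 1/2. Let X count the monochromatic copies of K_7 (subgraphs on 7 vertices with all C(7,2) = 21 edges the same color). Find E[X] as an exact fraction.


Let X = Σ_S X_S over the C(56, 7) = 231917400 subsets S of size 7, where X_S = 1 if the K_7 on S is monochromatic.
For a fixed S, the K_7 on S has C(7, 2) = 21 edges. P[all 21 edges red] = (1/2)^21, and likewise for blue, so P[monochromatic] = 2·(1/2)^21 = 2^{1 − 21} = 1/1048576.
Summing: E[X] = C(56, 7) · 2^{1 − 21} = 231917400 · 1/1048576 = 28989675/131072.
Numerically: E[X] ≈ 221.17367.

E[X] = C(56,7)·2^(1−C(7,2)) = 28989675/131072 ≈ 221.17367.


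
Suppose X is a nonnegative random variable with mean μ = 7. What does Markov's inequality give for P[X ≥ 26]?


μ = E[X] = 7, a = 26.
Markov: P[X ≥ 26] ≤ μ/a = (7)/26 = 7/26.
Numerically: ≈ 0.26923.
(Since a = 26 > μ = 7.00000, the bound 7/26 is < 1 and informative.)

P[X ≥ 26] ≤ 7/26 ≈ 0.26923.


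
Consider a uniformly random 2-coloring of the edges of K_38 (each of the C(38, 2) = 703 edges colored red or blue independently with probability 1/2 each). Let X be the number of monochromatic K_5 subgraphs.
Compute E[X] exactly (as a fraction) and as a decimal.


Let X = Σ_S X_S over the C(38, 5) = 501942 subsets S of size 5, where X_S = 1 if the K_5 on S is monochromatic.
For a fixed S, the K_5 on S has C(5, 2) = 10 edges. P[all 10 edges red] = (1/2)^10, and likewise for blue, so P[monochromatic] = 2·(1/2)^10 = 2^{1 − 10} = 1/512.
By linearity of expectation: E[X] = C(38, 5) · 2^{1 − 10} = 501942 · 1/512 = 250971/256.
Numerically: E[X] ≈ 980.35547.

E[X] = C(38,5)·2^(1−C(5,2)) = 250971/256 ≈ 980.35547.


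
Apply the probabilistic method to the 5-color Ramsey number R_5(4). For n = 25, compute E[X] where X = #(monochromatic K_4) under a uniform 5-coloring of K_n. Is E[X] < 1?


E[X] = C(25, 4) · 5^{1 − 6} = 12650 · 5^{−5} = 12650/3125.
As a reduced fraction: E[X] = 506/125 ≈ 4.048.
Is E[X] < 1? NO.
Since E[X] ≥ 1, the first-moment bound is inconclusive at n = 25; it does NOT by itself certify R_5(4) > 25.

E[X] = 506/125 ≈ 4.048; E[X] ≥ 1; first-moment method inconclusive here.


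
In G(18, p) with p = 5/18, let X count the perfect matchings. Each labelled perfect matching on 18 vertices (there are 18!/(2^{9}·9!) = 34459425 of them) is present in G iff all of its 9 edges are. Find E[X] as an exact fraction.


K_18 has 18!/(2^{9}·9!) = 34459425 labelled perfect matchings.
For each such perfect matching H, let X_H = 1 if all 9 edges of H are present in G. Then P[X_H = 1] = p^{9} = (5/18)^{9} = 1953125/198359290368.
By linearity of expectation: E[X] = Σ_H E[X_H] = 34459425 · p^{9} = 34459425 · 1953125/198359290368 = 830908203125/2448880128.
Numerically: E[X] ≈ 339.301.

E[X] = 34459425 · (5/18)^{9} = 830908203125/2448880128 ≈ 339.301.


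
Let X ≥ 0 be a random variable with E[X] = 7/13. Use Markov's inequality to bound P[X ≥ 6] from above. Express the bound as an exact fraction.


μ = E[X] = 7/13, a = 6.
Markov: P[X ≥ 6] ≤ μ/a = (7/13)/6 = 7/78.
Numerically: ≈ 0.0897.
(Since a = 6 > μ = 0.5385, the bound 7/78 is < 1 and informative.)

P[X ≥ 6] ≤ 7/78 ≈ 0.0897.


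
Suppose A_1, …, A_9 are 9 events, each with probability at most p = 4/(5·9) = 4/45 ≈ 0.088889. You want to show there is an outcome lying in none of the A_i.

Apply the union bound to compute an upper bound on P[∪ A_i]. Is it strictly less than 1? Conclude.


Union bound: P[∪_{i=1}^{9} A_i] ≤ Σ_i P[A_i] ≤ 9·p = 9·(4/45) = 4/5.
Numerically: 4/5 ≈ 0.800000.
Is 4/5 < 1? YES.
Since P[∪ A_i] ≤ 4/5 < 1, the complement has P[∩ A_i^c] ≥ 1 − 4/5 = 1/5 > 0, so some outcome avoids every A_i.

9·p = 4/5 ≈ 0.800000; existence CERTIFIED by the union bound.


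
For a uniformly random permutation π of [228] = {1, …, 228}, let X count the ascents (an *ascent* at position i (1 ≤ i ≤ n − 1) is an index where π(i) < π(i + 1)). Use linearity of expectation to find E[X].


Write X = Σ X_I over i = 1, …, 227, with X_I the indicator of one ascent.
There are 227 indicators.
For each fixed i, the pair (π(i), π(i+1)) is a uniformly random ordered pair of distinct values from {1, …, 228}; by symmetry P[π(i) < π(i+1)] = 1/2.
By linearity: E[X] = 227 · (1/2) = (228 − 1) · (1/2) = 227/2 ≈ 113.500000.

E[X] = 227/2 = 113.500000.


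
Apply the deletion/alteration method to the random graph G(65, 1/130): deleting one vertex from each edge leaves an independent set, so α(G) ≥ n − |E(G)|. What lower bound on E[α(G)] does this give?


E[|E(G)|] = C(65, 2)·p = 2080 · (1/130) = 16.
E[α(G)] ≥ n − E[|E(G)|] = 65 − 16 = 49.
Numerically: ≈ 49.000000.
(This is only a lower bound; the true E[α(G)] may be larger.)

E[α(G)] ≥ 49 ≈ 49.000000.


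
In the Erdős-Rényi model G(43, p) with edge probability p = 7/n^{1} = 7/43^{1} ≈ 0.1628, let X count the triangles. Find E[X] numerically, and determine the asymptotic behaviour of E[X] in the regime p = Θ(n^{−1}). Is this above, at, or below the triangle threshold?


Number of potential triangles: C(43, 3) = 12341.
Each occurs with probability p³ ≈ (0.1628)³ ≈ 4.314086e-03.
By linearity: E[X] = C(43, 3)·p³ ≈ 12341 · 4.314086e-03 ≈ 53.2401.
Here α = 1, so p = 7/n is exactly at the triangle threshold p ~ 1/n. Asymptotically E[X] → c³/6 = 7³/6 = 343/6 ≈ 57.1667, a bounded constant. In this regime the triangle count is asymptotically Poisson(c³/6).

E[X] ≈ 53.2401; in regime p = Θ(1/n^{1}) E[X] stays bounded (at the triangle threshold p ~ 1/n).


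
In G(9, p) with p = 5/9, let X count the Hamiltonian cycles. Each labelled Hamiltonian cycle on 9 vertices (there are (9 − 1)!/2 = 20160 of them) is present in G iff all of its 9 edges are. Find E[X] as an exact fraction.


K_9 has (9 − 1)!/2 = 20160 labelled Hamiltonian cycles.
For each such Hamiltonian cycle H, let X_H = 1 if all 9 edges of H are present in G. Then P[X_H = 1] = p^{9} = (5/9)^{9} = 1953125/387420489.
By linearity: E[X] = Σ_H E[X_H] = 20160 · p^{9} = 20160 · 1953125/387420489 = 4375000000/43046721.
Numerically: E[X] ≈ 102.

E[X] = 20160 · (5/9)^{9} = 4375000000/43046721 ≈ 102.


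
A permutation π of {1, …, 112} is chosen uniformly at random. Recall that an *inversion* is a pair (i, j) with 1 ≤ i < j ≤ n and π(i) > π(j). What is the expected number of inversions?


Write X = Σ X_I over the C(112, 2) = 6216 pairs i < j, with X_I the indicator of one inversion.
There are 6216 indicators.
For each fixed pair i < j, the values π(i) and π(j) are two distinct elements of {1, …, 112} in uniformly random order; by symmetry P[π(i) > π(j)] = 1/2.
By linearity: E[X] = 6216 · (1/2) = C(112, 2) · (1/2) = 6216/2 = 3108 ≈ 3108.000000.

E[X] = 3108 = 3108.000000.


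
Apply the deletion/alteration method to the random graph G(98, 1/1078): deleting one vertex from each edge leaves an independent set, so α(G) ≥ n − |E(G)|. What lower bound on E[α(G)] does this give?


E[|E(G)|] = C(98, 2)·p = 4753 · (1/1078) = 97/22.
E[α(G)] ≥ n − E[|E(G)|] = 98 − 97/22 = 2059/22.
Numerically: ≈ 93.590909.
(This is only a lower bound; the true E[α(G)] may be larger.)

E[α(G)] ≥ 2059/22 ≈ 93.590909.


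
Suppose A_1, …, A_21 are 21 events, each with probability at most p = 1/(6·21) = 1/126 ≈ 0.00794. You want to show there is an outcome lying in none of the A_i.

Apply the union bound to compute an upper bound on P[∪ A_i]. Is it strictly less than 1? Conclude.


Union bound: P[∪_{i=1}^{21} A_i] ≤ Σ_i P[A_i] ≤ 21·p = 21·(1/126) = 1/6.
Numerically: 1/6 ≈ 0.16667.
Is 1/6 < 1? YES.
Since P[∪ A_i] ≤ 1/6 < 1, the complement has P[∩ A_i^c] ≥ 1 − 1/6 = 5/6 > 0, so some outcome avoids every A_i.

21·p = 1/6 ≈ 0.16667; existence CERTIFIED by the union bound.


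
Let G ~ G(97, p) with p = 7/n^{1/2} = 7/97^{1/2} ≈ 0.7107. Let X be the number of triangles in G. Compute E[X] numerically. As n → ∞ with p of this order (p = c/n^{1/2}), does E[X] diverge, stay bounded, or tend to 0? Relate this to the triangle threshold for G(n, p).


Number of potential triangles: C(97, 3) = 147440.
Each occurs with probability p³ ≈ (0.7107)³ ≈ 3.590348e-01.
By linearity: E[X] = C(97, 3)·p³ ≈ 147440 · 3.590348e-01 ≈ 52936.0877.
Since α = 1/2 < 1, p = c/n^{1/2} ≫ 1/n is above the triangle threshold p ~ 1/n. Asymptotically E[X] ~ (c³/6)·n^{3(1−α)} = (7³/6)·n^{1.5} → ∞; triangles are abundant w.h.p.

E[X] ≈ 52936.0877; in regime p = Θ(1/n^{1/2}) E[X] diverges (above the triangle threshold p ~ 1/n).


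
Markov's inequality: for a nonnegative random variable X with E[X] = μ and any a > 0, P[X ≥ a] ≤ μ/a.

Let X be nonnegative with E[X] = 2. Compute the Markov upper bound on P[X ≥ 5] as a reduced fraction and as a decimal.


μ = E[X] = 2, a = 5.
Markov: P[X ≥ 5] ≤ μ/a = (2)/5 = 2/5.
Numerically: ≈ 0.400000.
(Since a = 5 > μ = 2.000000, the bound 2/5 is < 1 and informative.)

P[X ≥ 5] ≤ 2/5 ≈ 0.400000.


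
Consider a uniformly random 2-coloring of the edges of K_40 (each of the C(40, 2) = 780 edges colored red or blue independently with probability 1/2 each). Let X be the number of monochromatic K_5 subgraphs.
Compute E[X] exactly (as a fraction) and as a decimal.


Let X = Σ_S X_S over the C(40, 5) = 658008 subsets S of size 5, where X_S = 1 if the K_5 on S is monochromatic.
For a fixed S, the K_5 on S has C(5, 2) = 10 edges. P[all 10 edges red] = (1/2)^10, and likewise for blue, so P[monochromatic] = 2·(1/2)^10 = 2^{1 − 10} = 1/512.
By linearity: E[X] = C(40, 5) · 2^{1 − 10} = 658008 · 1/512 = 82251/64.
Numerically: E[X] ≈ 1285.172.

E[X] = C(40,5)·2^(1−C(5,2)) = 82251/64 ≈ 1285.172.


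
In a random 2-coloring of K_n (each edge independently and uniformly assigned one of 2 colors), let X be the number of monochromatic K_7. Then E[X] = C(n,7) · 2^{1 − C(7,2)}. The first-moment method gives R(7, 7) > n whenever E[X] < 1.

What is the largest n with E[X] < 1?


We need C(n, 7) · 2^{1 − 21} < 1, i.e. C(n, 7) < 2^{21 − 1} = 1048576.
Check values of n near the boundary:
  n = 22: C(22, 7) = 170544; 170544 < 1048576? YES
  n = 23: C(23, 7) = 245157; 245157 < 1048576? YES
  n = 24: C(24, 7) = 346104; 346104 < 1048576? YES
  n = 25: C(25, 7) = 480700; 480700 < 1048576? YES
  n = 26: C(26, 7) = 657800; 657800 < 1048576? YES
  n = 27: C(27, 7) = 888030; 888030 < 1048576? YES
  n = 28: C(28, 7) = 1184040; 1184040 < 1048576? NO
  n = 29: C(29, 7) = 1560780; 1560780 < 1048576? NO
  n = 30: C(30, 7) = 2035800; 2035800 < 1048576? NO
The largest n with C(n, 7) < 1048576 is n = 27 (where E[X] = 444015/524288 ≈ 0.84689). Hence R(7, 7) > 27, i.e. R(7, 7) ≥ 28.

Largest n = 27; hence R(7, 7) > 27.


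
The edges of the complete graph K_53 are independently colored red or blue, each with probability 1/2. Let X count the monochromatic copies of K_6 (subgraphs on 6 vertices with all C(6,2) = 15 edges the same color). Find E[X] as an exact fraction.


Let X = Σ_S X_S over the C(53, 6) = 22957480 subsets S of size 6, where X_S = 1 if the K_6 on S is monochromatic.
For a fixed S, the K_6 on S has C(6, 2) = 15 edges. P[all 15 edges red] = (1/2)^15, and likewise for blue, so P[monochromatic] = 2·(1/2)^15 = 2^{1 − 15} = 1/16384.
By linearity of expectation: E[X] = C(53, 6) · 2^{1 − 15} = 22957480 · 1/16384 = 2869685/2048.
Numerically: E[X] ≈ 1401.21338.

E[X] = C(53,6)·2^(1−C(6,2)) = 2869685/2048 ≈ 1401.21338.


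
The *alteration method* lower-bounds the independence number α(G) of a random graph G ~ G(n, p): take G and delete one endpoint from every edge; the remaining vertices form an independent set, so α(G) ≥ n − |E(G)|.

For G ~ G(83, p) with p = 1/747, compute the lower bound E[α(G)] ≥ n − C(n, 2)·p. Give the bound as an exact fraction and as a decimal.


E[|E(G)|] = C(83, 2)·p = 3403 · (1/747) = 41/9.
E[α(G)] ≥ n − E[|E(G)|] = 83 − 41/9 = 706/9.
Numerically: ≈ 78.4444.
(This is only a lower bound; the true E[α(G)] may be larger.)

E[α(G)] ≥ 706/9 ≈ 78.4444.


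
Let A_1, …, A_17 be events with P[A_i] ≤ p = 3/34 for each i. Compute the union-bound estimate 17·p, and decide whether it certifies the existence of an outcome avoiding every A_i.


Union bound: P[∪_{i=1}^{17} A_i] ≤ Σ_i P[A_i] ≤ 17·p = 17·(3/34) = 3/2.
Numerically: 3/2 ≈ 1.5000000.
Is 3/2 < 1? NO.
Since the bound 3/2 is ≥ 1, the union bound is uninformative here; it does NOT by itself certify existence.

17·p = 3/2 ≈ 1.5000000; existence NOT certified by the union bound.


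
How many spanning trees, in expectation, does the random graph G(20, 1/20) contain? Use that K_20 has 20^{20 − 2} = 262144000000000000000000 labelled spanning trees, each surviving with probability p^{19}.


K_20 has 20^{20 − 2} = 262144000000000000000000 labelled spanning trees.
For each such spanning tree H, let X_H = 1 if all 19 edges of H are present in G. Then P[X_H = 1] = p^{19} = (1/20)^{19} = 1/5242880000000000000000000.
By linearity of expectation: E[X] = Σ_H E[X_H] = 262144000000000000000000 · p^{19} = 262144000000000000000000 · 1/5242880000000000000000000 = 1/20.
Numerically: E[X] ≈ 0.05.

E[X] = 262144000000000000000000 · (1/20)^{19} = 1/20 ≈ 0.05.


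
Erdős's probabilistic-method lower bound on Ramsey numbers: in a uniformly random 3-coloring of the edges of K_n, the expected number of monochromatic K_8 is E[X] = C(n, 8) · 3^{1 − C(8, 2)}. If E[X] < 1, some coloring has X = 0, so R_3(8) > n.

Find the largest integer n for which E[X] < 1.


We need C(n, 8) · 3^{1 − 28} < 1, i.e. C(n, 8) < 3^{28 − 1} = 7625597484987.
Check values of n near the boundary:
  n = 154: C(154, 8) = 6521818990995; 6521818990995 < 7625597484987? YES
  n = 155: C(155, 8) = 6876747915675; 6876747915675 < 7625597484987? YES
  n = 156: C(156, 8) = 7248464019225; 7248464019225 < 7625597484987? YES
  n = 157: C(157, 8) = 7637643295425; 7637643295425 < 7625597484987? NO
  n = 158: C(158, 8) = 8044984271181; 8044984271181 < 7625597484987? NO
  n = 159: C(159, 8) = 8471208603429; 8471208603429 < 7625597484987? NO
The largest n with C(n, 8) < 7625597484987 is n = 156 (where E[X] = 805384891025/847288609443 ≈ 0.950544). Hence R_3(8) > 156, i.e. R_3(8) ≥ 157.

Largest n = 156; hence R_3(8) > 156.


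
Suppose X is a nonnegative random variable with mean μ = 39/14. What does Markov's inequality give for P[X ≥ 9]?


μ = E[X] = 39/14, a = 9.
Markov: P[X ≥ 9] ≤ μ/a = (39/14)/9 = 13/42.
Numerically: ≈ 0.3095.
(Since a = 9 > μ = 2.7857, the bound 13/42 is < 1 and informative.)

P[X ≥ 9] ≤ 13/42 ≈ 0.3095.


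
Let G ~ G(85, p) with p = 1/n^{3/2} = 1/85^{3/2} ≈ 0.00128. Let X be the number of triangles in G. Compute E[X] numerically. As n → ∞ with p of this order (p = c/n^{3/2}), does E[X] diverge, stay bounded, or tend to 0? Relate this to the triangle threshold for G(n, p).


Number of potential triangles: C(85, 3) = 98770.
Each occurs with probability p³ ≈ (0.00128)³ ≈ 2.07785e-09.
By linearity: E[X] = C(85, 3)·p³ ≈ 98770 · 2.07785e-09 ≈ 0.000.
Since α = 3/2 > 1, p = c/n^{3/2} = o(1/n) is below the triangle threshold p ~ 1/n. Asymptotically E[X] ~ (c³/6)·n^{3(1−α)} = (1³/6)·n^{-1.5} → 0, so by Markov's inequality G has no triangles w.h.p.

E[X] ≈ 0.000; in regime p = Θ(1/n^{3/2}) E[X] tends to 0 (below the triangle threshold p ~ 1/n).


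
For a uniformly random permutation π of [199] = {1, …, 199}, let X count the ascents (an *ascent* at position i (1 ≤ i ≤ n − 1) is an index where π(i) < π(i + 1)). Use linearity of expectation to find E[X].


Write X = Σ X_I over i = 1, …, 198, with X_I the indicator of one ascent.
There are 198 indicators.
For each fixed i, the pair (π(i), π(i+1)) is a uniformly random ordered pair of distinct values from {1, …, 199}; by symmetry P[π(i) < π(i+1)] = 1/2.
By linearity: E[X] = 198 · (1/2) = (199 − 1) · (1/2) = 99 ≈ 99.000.

E[X] = 99 = 99.000.
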